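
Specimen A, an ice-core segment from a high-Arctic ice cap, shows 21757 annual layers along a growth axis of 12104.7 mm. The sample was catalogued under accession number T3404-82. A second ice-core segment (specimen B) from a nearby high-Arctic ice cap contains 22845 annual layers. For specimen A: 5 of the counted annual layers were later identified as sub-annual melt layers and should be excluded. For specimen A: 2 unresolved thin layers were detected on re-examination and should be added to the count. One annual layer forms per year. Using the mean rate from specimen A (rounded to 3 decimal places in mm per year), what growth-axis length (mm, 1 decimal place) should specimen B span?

12701.8 mm

Specimen A: correcting the raw count gives 21757 − 5 + 2 = 21754 true annual layers.
A: Extension rate ≈ 12104.7 / 21754 = 0.556 mm/year.
Length of B = 0.556 × 22845 = 12701.8 mm.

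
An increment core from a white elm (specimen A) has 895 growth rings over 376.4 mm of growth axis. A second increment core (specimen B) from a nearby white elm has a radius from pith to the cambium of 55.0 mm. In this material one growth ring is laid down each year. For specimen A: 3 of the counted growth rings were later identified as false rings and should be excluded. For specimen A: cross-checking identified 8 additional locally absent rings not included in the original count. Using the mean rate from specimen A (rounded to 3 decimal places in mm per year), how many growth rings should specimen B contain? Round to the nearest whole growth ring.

132 growth rings

Specimen A: true growth ring count = 895 − 3 + 8 = 900.
A: Extension rate ≈ 376.4 / 900 = 0.418 mm/yr.
Specimen B: 55.0 mm / 0.418 mm per year = 131.58 years ≈ 132 growth rings.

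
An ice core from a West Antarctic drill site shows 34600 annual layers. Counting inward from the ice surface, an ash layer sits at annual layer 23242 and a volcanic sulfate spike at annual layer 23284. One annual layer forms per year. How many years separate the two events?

42 yr

Separation: 23284 − 23242 = 42 annual layers.
That is 42 years at one annual layer per year.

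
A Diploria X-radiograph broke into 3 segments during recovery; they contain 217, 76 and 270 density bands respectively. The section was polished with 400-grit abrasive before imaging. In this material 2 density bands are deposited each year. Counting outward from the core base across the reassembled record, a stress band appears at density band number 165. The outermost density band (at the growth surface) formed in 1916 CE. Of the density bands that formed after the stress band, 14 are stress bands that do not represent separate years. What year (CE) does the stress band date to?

Total density bands = 217 + 76 + 270 = 563.
563 − 165 = 398 density bands lie beyond the stress band toward the growth surface.
398 − 14 false = 384 true density bands after the stress band.
With 2 density bands per year, 384 / 2 = 192 years.
1916 − 192 = 1724 CE.

1724 CE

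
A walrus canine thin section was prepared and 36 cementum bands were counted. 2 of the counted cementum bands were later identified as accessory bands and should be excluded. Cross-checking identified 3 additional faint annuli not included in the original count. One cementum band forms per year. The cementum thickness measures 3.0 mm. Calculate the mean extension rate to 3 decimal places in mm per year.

0.081 mm per year

Adjusted count: 36 − 2 + 3 = 37 cementum bands.
Extension rate ≈ 3.0 / 37 = 0.081 mm per year.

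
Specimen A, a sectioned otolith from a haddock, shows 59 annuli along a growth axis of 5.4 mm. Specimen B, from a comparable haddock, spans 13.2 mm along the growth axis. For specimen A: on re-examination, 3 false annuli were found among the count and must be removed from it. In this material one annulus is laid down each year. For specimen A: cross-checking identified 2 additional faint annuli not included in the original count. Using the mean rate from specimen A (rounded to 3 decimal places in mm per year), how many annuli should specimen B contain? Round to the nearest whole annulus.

Specimen A: after corrections the count is 59 − 3 + 2 = 58 annuli.
A: 5.4 mm over 58 years gives 5.4 / 58 ≈ 0.093 mm/year.
Specimen B: 13.2 mm / 0.093 mm per year = 141.94 years ≈ 142 annuli.

142 annuli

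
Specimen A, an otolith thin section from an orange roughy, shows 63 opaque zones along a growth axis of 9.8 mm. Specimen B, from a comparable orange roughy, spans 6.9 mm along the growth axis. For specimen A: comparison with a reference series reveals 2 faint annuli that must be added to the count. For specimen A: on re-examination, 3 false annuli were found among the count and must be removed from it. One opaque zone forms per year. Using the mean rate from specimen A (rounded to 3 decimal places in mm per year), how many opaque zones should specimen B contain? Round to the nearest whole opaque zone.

44 opaque zones

Specimen A: true opaque zone count = 63 − 3 + 2 = 62.
A: Extension rate ≈ 9.8 / 62 = 0.158 mm/year.
For B, 6.9 / 0.158 = 43.67 years ≈ 44 opaque zones.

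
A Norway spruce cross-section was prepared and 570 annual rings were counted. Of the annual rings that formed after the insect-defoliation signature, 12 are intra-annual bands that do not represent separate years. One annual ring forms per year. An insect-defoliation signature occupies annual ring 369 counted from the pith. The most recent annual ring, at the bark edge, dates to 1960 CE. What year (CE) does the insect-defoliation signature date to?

1771 CE

Between annual ring 369 and the bark edge there are 570 − 369 = 201 annual rings.
201 − 12 false = 189 true annual rings after the insect-defoliation signature.
Counting back 189 years from 1960 CE places the insect-defoliation signature in 1960 − 189 = 1771 CE.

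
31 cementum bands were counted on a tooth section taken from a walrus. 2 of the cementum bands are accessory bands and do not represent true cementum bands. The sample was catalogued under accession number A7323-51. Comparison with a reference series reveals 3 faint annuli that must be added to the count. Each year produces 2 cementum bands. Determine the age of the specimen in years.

After corrections the count is 31 − 2 + 3 = 32 cementum bands.
32 cementum bands at 2 per year is 32 / 2 = 16 years.

16 years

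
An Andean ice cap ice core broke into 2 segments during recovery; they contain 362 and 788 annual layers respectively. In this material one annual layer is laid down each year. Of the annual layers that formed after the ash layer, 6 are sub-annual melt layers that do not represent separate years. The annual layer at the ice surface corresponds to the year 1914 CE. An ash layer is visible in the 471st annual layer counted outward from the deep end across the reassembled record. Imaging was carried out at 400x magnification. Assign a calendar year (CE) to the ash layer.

1241 CE

Total annual layers = 362 + 788 = 1150.
The ash layer sits at annual layer 471 from the deep end, so 1150 − 471 = 679 annual layers formed after it.
Excluding 6 false annual layers: 679 − 6 = 673.
1914 − 673 = 1241 CE.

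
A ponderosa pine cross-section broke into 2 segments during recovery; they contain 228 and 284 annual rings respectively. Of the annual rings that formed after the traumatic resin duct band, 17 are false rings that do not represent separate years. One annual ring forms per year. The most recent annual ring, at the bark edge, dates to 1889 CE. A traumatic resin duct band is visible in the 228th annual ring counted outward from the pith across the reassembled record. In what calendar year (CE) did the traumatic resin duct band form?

1622 CE

Total annual rings = 228 + 284 = 512.
512 − 228 = 284 annual rings lie beyond the traumatic resin duct band toward the bark edge.
Removing the 17 false annual rings leaves 284 − 17 = 267 true annual rings beyond the traumatic resin duct band.
Counting back 267 years from 1889 CE places the traumatic resin duct band in 1889 − 267 = 1622 CE.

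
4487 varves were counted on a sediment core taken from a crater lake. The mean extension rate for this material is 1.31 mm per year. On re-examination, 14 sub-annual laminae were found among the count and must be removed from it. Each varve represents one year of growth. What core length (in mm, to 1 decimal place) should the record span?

5859.6 mm

Correcting the raw count gives 4487 − 14 = 4473 true varves.
Length ≈ 1.31 × 4473 = 5859.6 mm.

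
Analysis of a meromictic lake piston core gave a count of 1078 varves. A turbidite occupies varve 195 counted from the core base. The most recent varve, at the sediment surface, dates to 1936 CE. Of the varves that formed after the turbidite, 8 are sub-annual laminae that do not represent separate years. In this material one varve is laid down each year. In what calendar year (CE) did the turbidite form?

1078 − 195 = 883 varves lie beyond the turbidite toward the sediment surface.
Excluding 8 false varves: 883 − 8 = 875.
The varve at the sediment surface is 1936 CE, so the turbidite dates to 1936 − 875 = 1061 CE.

1061 CE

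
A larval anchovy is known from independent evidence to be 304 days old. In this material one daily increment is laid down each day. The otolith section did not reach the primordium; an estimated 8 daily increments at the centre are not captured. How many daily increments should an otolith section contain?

296 daily increments

At one daily increment per day, 304 days correspond to 304 daily increments.
Subtracting the 8 daily increments not captured gives 304 − 8 = 296 daily increments in the record.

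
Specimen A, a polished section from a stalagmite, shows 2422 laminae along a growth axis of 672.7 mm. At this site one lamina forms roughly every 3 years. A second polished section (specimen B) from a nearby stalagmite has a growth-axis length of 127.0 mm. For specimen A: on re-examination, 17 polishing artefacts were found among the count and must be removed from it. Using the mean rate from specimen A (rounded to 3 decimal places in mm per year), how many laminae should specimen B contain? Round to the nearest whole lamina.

Specimen A: true lamina count = 2422 − 17 = 2405.
Specimen A: multiplying by 3 years per lamina: 2405 × 3 = 7215 years.
A: Mean rate = 672.7 mm / 7215 years ≈ 0.093 mm per year.
Specimen B: 127.0 mm / 0.093 mm per year = 1365.59 years; at 3 years per lamina that is 1365.59 / 3 ≈ 455 laminae.

455 laminae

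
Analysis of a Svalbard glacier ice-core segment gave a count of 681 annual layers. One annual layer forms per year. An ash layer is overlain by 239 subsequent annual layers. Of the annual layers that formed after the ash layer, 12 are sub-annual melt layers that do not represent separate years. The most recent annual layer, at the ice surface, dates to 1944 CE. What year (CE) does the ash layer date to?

239 annual layers formed after the ash layer.
Removing the 12 false annual layers leaves 239 − 12 = 227 true annual layers beyond the ash layer.
The annual layer at the ice surface is 1944 CE, so the ash layer dates to 1944 − 227 = 1717 CE.

1717 CE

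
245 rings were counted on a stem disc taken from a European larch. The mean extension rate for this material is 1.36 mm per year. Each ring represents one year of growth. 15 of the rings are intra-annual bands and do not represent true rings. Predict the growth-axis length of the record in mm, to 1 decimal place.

True ring count = 245 − 15 = 230.
Predicted length = 1.36 mm/year × 230 years = 312.8 mm.

312.8 mm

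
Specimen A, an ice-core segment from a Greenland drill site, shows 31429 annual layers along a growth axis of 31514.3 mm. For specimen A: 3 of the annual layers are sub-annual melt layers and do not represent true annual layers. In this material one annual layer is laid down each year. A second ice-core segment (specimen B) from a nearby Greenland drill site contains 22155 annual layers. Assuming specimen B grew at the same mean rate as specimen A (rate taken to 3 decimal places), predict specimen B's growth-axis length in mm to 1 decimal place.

22221.5 mm

Specimen A: adjusted count: 31429 − 3 = 31426 annual layers.
A: Extension rate ≈ 31514.3 / 31426 = 1.003 mm per year.
Length of B = 1.003 × 22155 = 22221.5 mm.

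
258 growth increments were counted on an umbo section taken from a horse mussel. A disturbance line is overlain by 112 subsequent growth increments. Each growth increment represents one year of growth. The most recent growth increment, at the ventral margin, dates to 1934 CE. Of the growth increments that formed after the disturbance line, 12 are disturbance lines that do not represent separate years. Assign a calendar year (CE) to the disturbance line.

1834 CE

112 growth increments formed after the disturbance line.
Removing the 12 false growth increments leaves 112 − 12 = 100 true growth increments beyond the disturbance line.
1934 − 100 = 1834 CE.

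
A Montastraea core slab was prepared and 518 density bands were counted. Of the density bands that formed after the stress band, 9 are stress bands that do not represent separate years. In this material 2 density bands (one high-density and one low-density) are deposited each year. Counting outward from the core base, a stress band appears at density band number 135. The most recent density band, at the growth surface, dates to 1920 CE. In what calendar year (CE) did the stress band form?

1733 CE

Between density band 135 and the growth surface there are 518 − 135 = 383 density bands.
383 − 9 false = 374 true density bands after the stress band.
Dividing by 2 density bands per year: 374 / 2 = 187 years.
1920 − 187 = 1733 CE.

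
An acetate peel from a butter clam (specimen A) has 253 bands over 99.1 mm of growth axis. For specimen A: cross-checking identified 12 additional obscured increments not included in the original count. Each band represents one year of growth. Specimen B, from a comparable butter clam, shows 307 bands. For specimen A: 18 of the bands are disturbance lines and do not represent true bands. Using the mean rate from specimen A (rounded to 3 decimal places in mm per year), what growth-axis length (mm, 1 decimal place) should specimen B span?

123.1 mm

Specimen A: adjusted count: 253 − 18 + 12 = 247 bands.
A: Extension rate ≈ 99.1 / 247 = 0.401 mm/yr.
For B, 0.401 mm/year × 307 years = 123.1 mm.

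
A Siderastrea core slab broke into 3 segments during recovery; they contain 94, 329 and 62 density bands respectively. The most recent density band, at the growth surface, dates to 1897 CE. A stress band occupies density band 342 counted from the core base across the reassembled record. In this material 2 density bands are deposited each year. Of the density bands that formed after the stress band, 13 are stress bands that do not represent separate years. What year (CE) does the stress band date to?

1832 CE

Total density bands = 94 + 329 + 62 = 485.
485 − 342 = 143 density bands lie beyond the stress band toward the growth surface.
143 − 13 false = 130 true density bands after the stress band.
130 density bands at 2 per year is 130 / 2 = 65 years.
The density band at the growth surface is 1897 CE, so the stress band dates to 1897 − 65 = 1832 CE.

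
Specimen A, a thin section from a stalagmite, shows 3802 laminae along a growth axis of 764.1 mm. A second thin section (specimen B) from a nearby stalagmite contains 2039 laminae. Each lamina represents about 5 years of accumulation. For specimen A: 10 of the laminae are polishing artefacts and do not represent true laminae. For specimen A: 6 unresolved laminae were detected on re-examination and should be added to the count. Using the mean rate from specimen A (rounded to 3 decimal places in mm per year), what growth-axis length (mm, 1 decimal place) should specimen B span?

Specimen A: true lamina count = 3802 − 10 + 6 = 3798.
Specimen A: multiplying by 5 years per lamina: 3798 × 5 = 18990 years.
A: 764.1 mm over 18990 years gives 764.1 / 18990 ≈ 0.040 mm/yr.
Specimen B: 2039 laminae at 5 years each span 2039 × 5 = 10195 years. Length of B = 0.040 × 10195 = 407.8 mm.

407.8 mm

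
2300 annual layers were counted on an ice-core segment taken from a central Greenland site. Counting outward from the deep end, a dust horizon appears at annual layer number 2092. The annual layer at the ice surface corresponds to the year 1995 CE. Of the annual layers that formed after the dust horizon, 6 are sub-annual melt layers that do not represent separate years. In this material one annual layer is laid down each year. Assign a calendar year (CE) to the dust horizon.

2300 − 2092 = 208 annual layers lie beyond the dust horizon toward the ice surface.
Excluding 6 false annual layers: 208 − 6 = 202.
The annual layer at the ice surface is 1995 CE, so the dust horizon dates to 1995 − 202 = 1793 CE.

1793 CE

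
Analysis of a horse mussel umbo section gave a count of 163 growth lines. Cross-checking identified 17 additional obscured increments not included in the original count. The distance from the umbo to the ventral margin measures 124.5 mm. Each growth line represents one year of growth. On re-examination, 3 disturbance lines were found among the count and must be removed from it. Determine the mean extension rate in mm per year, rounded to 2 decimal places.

Adjusted count: 163 − 3 + 17 = 177 growth lines.
124.5 mm over 177 years gives 124.5 / 177 ≈ 0.70 mm per year.

0.70 mm per year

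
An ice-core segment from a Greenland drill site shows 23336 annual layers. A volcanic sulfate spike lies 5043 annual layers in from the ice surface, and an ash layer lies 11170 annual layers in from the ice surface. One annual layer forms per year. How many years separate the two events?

The two markers are separated by 11170 − 5043 = 6127 annual layers.
At one annual layer per year, 6127 years elapsed between them.

6127 years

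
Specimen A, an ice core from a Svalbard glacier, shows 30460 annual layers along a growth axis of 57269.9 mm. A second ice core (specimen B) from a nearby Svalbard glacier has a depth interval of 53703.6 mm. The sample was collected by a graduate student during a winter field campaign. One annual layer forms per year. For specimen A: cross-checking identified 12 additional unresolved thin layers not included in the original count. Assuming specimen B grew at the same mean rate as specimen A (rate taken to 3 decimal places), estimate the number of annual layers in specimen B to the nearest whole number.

Specimen A: adjusted count: 30460 + 12 = 30472 annual layers.
A: Mean rate = 57269.9 mm / 30472 years ≈ 1.879 mm per year.
B spans 53703.6 / 1.879 = 28580.95 years ≈ 28581 annual layers.

28581 annual layers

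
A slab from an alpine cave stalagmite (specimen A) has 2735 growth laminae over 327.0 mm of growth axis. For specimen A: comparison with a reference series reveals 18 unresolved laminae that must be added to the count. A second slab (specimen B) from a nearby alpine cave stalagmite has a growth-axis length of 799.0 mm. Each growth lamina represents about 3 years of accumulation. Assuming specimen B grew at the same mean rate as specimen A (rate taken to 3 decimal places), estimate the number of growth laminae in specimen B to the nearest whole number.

6658 growth laminae

Specimen A: adjusted count: 2735 + 18 = 2753 growth laminae.
Specimen A: multiplying by 3 years per growth lamina: 2753 × 3 = 8259 years.
A: 327.0 mm over 8259 years gives 327.0 / 8259 ≈ 0.040 mm/yr.
Specimen B: 799.0 mm / 0.040 mm per year = 19975.00 years; at 3 years per growth lamina that is 19975.00 / 3 ≈ 6658 growth laminae.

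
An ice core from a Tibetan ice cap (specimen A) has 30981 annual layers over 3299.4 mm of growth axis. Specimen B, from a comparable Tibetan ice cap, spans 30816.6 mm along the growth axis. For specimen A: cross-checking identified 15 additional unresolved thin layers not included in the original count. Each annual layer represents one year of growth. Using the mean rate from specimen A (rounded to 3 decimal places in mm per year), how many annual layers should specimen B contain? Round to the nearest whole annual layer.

290723 annual layers

Specimen A: correcting the raw count gives 30981 + 15 = 30996 true annual layers.
A: Mean rate = 3299.4 mm / 30996 years ≈ 0.106 mm per year.
Specimen B: 30816.6 mm / 0.106 mm per year = 290722.64 years ≈ 290723 annual layers.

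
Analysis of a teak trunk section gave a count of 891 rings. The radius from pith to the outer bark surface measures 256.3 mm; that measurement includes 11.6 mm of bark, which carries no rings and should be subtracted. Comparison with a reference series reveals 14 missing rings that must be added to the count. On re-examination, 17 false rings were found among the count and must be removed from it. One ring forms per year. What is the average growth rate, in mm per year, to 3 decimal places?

Adjusted count: 891 − 17 + 14 = 888 rings.
The growth record spans 256.3 − 11.6 = 244.7 mm.
244.7 mm over 888 years gives 244.7 / 888 ≈ 0.276 mm per year.

0.276 mm per year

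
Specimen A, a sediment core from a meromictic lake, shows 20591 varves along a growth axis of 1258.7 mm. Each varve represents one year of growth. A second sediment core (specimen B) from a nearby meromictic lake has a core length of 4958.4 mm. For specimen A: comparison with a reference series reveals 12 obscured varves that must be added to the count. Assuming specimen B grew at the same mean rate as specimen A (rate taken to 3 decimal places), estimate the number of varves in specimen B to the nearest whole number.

81285 varves

Specimen A: true varve count = 20591 + 12 = 20603.
A: Extension rate ≈ 1258.7 / 20603 = 0.061 mm/yr.
For B, 4958.4 / 0.061 = 81285.25 years ≈ 81285 varves.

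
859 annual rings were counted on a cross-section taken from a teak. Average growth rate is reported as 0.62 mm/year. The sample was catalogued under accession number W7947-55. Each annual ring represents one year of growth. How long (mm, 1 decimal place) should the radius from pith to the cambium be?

859 years of growth are recorded.
Predicted length = 0.62 mm/year × 859 years = 532.6 mm.

532.6 mm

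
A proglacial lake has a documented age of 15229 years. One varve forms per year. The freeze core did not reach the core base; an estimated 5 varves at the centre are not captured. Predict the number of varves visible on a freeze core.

One varve per year gives 15229 varves over 15229 years.
Less the 5 uncaptured varves: 15229 − 5 = 15224.

15224 varves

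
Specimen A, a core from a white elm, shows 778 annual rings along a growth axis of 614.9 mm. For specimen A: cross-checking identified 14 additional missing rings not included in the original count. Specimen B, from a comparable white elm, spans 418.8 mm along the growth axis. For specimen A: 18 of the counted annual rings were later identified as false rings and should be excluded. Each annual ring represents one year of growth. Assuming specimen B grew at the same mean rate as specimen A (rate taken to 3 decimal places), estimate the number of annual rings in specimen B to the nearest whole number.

Specimen A: after corrections the count is 778 − 18 + 14 = 774 annual rings.
A: Extension rate ≈ 614.9 / 774 = 0.794 mm per year.
For B, 418.8 / 0.794 = 527.46 years ≈ 527 annual rings.

527 annual rings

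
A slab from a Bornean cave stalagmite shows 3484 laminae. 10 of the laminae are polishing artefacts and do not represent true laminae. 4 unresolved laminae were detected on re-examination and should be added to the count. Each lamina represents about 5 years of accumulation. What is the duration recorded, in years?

17390 years

Adjusted count: 3484 − 10 + 4 = 3478 laminae.
Multiplying by 5 years per lamina: 3478 × 5 = 17390 years.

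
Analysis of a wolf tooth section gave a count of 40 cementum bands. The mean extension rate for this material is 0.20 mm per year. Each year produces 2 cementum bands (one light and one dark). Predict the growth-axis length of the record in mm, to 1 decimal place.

4.0 mm

40 cementum bands at 2 per year is 40 / 2 = 20 years.
20 years at 0.20 mm/year gives 0.20 × 20 = 4.0 mm.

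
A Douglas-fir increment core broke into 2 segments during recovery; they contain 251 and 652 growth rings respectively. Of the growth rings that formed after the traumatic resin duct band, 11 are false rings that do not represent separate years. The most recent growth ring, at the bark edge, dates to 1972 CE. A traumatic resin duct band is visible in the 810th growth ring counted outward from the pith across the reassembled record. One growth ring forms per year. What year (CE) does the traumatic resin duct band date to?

Total growth rings = 251 + 652 = 903.
The traumatic resin duct band sits at growth ring 810 from the pith, so 903 − 810 = 93 growth rings formed after it.
Excluding 11 false growth rings: 93 − 11 = 82.
Counting back 82 years from 1972 CE places the traumatic resin duct band in 1972 − 82 = 1890 CE.

1890 CE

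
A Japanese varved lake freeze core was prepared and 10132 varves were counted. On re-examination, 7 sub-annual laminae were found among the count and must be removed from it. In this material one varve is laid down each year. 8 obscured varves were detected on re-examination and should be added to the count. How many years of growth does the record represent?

10133 years

Correcting the raw count gives 10132 − 7 + 8 = 10133 true varves.
At one varve per year, that is 10133 years.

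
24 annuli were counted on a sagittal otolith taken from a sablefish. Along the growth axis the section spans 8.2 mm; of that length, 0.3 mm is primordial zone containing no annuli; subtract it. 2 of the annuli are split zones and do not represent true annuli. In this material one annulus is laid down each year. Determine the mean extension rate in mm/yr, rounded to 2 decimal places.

True annulus count = 24 − 2 = 22.
Net length = 8.2 − 0.3 = 7.9 mm.
Mean rate = 7.9 mm / 22 years ≈ 0.36 mm/yr.

0.36 mm/yr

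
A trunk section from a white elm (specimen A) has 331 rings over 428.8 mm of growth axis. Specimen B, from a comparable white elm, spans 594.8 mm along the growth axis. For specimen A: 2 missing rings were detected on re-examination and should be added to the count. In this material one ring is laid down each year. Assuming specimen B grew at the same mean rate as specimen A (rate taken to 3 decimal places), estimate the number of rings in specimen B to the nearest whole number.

Specimen A: after corrections the count is 331 + 2 = 333 rings.
A: Mean rate = 428.8 mm / 333 years ≈ 1.288 mm/year.
B spans 594.8 / 1.288 = 461.80 years ≈ 462 rings.

462 rings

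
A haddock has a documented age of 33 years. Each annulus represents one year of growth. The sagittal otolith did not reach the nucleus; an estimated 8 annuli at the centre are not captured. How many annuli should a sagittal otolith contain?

At one annulus per year, 33 years correspond to 33 annuli.
Subtracting the 8 annuli not captured gives 33 − 8 = 25 annuli in the record.

25 annuli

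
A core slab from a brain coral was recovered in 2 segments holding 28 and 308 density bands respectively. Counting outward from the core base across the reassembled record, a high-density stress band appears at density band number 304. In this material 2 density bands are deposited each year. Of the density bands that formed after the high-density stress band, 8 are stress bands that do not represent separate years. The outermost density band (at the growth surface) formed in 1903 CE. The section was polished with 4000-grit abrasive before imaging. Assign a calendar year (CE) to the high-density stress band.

1891 CE

Total density bands = 28 + 308 = 336.
Between density band 304 and the growth surface there are 336 − 304 = 32 density bands.
Excluding 8 false density bands: 32 − 8 = 24.
24 density bands at 2 per year is 24 / 2 = 12 years.
1903 − 12 = 1891 CE.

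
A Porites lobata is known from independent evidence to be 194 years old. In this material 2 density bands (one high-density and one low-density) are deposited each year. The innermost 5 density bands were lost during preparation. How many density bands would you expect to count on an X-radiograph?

383 density bands

Expected density bands: 194 × 2 = 388.
Subtracting the 5 density bands not captured gives 388 − 5 = 383 density bands in the record.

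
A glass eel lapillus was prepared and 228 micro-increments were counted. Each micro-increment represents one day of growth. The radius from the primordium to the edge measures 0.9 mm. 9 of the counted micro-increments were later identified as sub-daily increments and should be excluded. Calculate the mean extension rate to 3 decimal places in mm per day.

After corrections the count is 228 − 9 = 219 micro-increments.
Mean rate = 0.9 mm / 219 days ≈ 0.004 mm per day.

0.004 mm per day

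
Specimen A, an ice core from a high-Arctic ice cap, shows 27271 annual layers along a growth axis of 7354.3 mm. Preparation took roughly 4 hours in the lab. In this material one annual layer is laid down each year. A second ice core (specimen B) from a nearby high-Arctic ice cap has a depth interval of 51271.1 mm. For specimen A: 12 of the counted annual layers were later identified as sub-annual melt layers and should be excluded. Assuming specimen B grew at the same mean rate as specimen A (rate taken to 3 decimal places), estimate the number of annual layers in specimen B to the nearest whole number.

189893 annual layers

Specimen A: adjusted count: 27271 − 12 = 27259 annual layers.
A: Mean rate = 7354.3 mm / 27259 years ≈ 0.270 mm/yr.
For B, 51271.1 / 0.270 = 189892.96 years ≈ 189893 annual layers.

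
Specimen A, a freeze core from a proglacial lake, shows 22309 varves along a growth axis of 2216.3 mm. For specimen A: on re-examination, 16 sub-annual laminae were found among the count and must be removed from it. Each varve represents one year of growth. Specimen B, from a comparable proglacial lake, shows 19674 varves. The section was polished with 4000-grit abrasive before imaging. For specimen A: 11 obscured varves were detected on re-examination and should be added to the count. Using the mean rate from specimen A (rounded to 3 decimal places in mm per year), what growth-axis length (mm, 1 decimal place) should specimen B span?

1947.7 mm

Specimen A: adjusted count: 22309 − 16 + 11 = 22304 varves.
A: 2216.3 mm over 22304 years gives 2216.3 / 22304 ≈ 0.099 mm/yr.
For B, 0.099 mm/year × 19674 years = 1947.7 mm.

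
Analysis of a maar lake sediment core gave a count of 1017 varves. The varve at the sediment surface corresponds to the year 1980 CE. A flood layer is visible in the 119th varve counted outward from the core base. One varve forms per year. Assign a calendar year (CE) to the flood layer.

1017 − 119 = 898 varves lie beyond the flood layer toward the sediment surface.
Counting back 898 years from 1980 CE places the flood layer in 1980 − 898 = 1082 CE.

1082 CE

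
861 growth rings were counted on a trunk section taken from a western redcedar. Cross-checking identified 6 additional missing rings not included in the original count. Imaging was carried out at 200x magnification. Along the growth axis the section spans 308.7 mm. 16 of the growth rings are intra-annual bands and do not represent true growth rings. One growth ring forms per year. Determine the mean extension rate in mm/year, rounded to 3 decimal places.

0.363 mm/year

After corrections the count is 861 − 16 + 6 = 851 growth rings.
308.7 mm over 851 years gives 308.7 / 851 ≈ 0.363 mm/year.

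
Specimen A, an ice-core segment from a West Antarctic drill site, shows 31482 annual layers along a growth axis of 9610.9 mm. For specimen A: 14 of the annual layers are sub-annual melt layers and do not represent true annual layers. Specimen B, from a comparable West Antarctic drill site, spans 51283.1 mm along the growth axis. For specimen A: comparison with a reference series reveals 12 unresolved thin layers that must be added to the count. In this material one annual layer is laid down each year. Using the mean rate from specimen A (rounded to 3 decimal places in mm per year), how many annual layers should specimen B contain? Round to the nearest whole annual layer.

168141 annual layers

Specimen A: adjusted count: 31482 − 14 + 12 = 31480 annual layers.
A: Mean rate = 9610.9 mm / 31480 years ≈ 0.305 mm/year.
For B, 51283.1 / 0.305 = 168141.31 years ≈ 168141 annual layers.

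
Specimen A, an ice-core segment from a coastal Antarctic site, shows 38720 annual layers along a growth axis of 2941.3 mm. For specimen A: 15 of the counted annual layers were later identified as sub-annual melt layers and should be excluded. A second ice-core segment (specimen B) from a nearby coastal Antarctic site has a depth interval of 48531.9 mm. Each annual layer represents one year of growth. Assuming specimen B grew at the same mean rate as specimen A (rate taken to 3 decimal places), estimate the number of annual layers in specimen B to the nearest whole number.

Specimen A: adjusted count: 38720 − 15 = 38705 annual layers.
A: Mean rate = 2941.3 mm / 38705 years ≈ 0.076 mm/yr.
For B, 48531.9 / 0.076 = 638577.63 years ≈ 638578 annual layers.

638578 annual layers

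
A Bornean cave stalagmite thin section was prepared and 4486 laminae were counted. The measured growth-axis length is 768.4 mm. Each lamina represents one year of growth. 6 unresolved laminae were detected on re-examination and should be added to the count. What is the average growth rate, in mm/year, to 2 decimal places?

0.17 mm/year

Correcting the raw count gives 4486 + 6 = 4492 true laminae.
Extension rate ≈ 768.4 / 4492 = 0.17 mm/year.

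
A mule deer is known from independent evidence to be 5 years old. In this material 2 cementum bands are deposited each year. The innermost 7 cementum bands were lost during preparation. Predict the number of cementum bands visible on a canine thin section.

3 cementum bands

With 2 cementum bands per year, 5 years would produce 5 × 2 = 10 cementum bands.
Subtracting the 7 cementum bands not captured gives 10 − 7 = 3 cementum bands in the record.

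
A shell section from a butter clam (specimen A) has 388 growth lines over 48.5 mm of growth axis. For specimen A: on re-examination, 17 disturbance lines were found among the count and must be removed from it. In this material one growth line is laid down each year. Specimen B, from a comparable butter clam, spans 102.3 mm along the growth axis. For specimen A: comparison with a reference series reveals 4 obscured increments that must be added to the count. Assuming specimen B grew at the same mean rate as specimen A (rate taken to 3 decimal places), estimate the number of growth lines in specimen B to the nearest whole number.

Specimen A: after corrections the count is 388 − 17 + 4 = 375 growth lines.
A: 48.5 mm over 375 years gives 48.5 / 375 ≈ 0.129 mm/yr.
For B, 102.3 / 0.129 = 793.02 years ≈ 793 growth lines.

793 growth lines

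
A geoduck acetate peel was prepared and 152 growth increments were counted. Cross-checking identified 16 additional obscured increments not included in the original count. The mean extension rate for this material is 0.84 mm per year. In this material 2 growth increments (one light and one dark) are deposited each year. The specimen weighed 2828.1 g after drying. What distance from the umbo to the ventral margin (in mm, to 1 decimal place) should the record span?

Adjusted count: 152 + 16 = 168 growth increments.
With 2 growth increments per year, 168 / 2 = 84 years.
Predicted length = 0.84 mm/year × 84 years = 70.6 mm.

70.6 mm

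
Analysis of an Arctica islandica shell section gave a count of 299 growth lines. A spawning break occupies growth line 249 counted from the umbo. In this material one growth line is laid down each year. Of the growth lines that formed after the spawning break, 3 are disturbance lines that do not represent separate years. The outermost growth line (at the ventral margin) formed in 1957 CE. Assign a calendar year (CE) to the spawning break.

Between growth line 249 and the ventral margin there are 299 − 249 = 50 growth lines.
Removing the 3 false growth lines leaves 50 − 3 = 47 true growth lines beyond the spawning break.
1957 − 47 = 1910 CE.

1910 CE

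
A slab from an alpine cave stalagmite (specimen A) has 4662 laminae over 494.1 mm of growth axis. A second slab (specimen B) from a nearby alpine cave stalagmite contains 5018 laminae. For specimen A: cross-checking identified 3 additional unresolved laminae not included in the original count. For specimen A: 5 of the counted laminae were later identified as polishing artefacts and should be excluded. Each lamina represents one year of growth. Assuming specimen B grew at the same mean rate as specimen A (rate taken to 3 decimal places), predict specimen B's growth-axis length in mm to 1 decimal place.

531.9 mm

Specimen A: after corrections the count is 4662 − 5 + 3 = 4660 laminae.
A: 494.1 mm over 4660 years gives 494.1 / 4660 ≈ 0.106 mm per year.
B's length ≈ 0.106 × 5018 = 531.9 mm.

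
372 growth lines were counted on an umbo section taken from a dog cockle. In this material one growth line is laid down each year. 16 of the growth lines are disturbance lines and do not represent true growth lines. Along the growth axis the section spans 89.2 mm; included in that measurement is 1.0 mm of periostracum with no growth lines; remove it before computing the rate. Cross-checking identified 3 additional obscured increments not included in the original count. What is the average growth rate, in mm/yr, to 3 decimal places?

Correcting the raw count gives 372 − 16 + 3 = 359 true growth lines.
Removing the 1.0 mm offcut leaves 89.2 − 1.0 = 88.2 mm.
Extension rate ≈ 88.2 / 359 = 0.246 mm/yr.

0.246 mm/yr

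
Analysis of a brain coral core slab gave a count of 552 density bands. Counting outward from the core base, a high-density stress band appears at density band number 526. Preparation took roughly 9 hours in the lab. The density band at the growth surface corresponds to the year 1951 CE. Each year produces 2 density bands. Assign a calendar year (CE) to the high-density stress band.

1938 CE

The high-density stress band sits at density band 526 from the core base, so 552 − 526 = 26 density bands formed after it.
With 2 density bands per year, 26 / 2 = 13 years.
1951 − 13 = 1938 CE.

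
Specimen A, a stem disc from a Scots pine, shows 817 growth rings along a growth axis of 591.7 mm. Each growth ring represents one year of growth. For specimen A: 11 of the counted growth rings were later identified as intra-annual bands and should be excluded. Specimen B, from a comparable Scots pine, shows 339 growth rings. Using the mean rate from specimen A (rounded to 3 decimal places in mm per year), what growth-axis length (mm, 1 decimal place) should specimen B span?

248.8 mm

Specimen A: after corrections the count is 817 − 11 = 806 growth rings.
A: Extension rate ≈ 591.7 / 806 = 0.734 mm/yr.
For B, 0.734 mm/year × 339 years = 248.8 mm.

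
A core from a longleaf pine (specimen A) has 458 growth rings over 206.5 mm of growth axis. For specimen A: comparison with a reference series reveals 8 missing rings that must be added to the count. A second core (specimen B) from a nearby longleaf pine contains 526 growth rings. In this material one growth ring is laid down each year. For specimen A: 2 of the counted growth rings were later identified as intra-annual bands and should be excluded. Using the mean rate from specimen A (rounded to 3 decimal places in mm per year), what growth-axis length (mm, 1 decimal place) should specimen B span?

234.1 mm

Specimen A: correcting the raw count gives 458 − 2 + 8 = 464 true growth rings.
A: Extension rate ≈ 206.5 / 464 = 0.445 mm/yr.
Length of B = 0.445 × 526 = 234.1 mm.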